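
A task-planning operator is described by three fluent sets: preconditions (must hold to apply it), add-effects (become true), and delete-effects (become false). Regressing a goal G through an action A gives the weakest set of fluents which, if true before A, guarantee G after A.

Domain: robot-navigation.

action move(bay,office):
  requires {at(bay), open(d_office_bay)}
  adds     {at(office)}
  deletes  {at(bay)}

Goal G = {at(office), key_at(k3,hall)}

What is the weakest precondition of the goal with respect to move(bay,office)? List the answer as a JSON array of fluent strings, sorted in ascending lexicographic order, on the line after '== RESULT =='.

Regress:
  G ∩ del = {}  (empty — regression defined)
  G \ add = {at(office), key_at(k3,hall)} \ {at(office)} = {key_at(k3,hall)}
  ∪ pre   = {key_at(k3,hall)} ∪ {at(bay), open(d_office_bay)}
          = {at(bay), key_at(k3,hall), open(d_office_bay)}

== RESULT ==
["at(bay)", "key_at(k3,hall)", "open(d_office_bay)"]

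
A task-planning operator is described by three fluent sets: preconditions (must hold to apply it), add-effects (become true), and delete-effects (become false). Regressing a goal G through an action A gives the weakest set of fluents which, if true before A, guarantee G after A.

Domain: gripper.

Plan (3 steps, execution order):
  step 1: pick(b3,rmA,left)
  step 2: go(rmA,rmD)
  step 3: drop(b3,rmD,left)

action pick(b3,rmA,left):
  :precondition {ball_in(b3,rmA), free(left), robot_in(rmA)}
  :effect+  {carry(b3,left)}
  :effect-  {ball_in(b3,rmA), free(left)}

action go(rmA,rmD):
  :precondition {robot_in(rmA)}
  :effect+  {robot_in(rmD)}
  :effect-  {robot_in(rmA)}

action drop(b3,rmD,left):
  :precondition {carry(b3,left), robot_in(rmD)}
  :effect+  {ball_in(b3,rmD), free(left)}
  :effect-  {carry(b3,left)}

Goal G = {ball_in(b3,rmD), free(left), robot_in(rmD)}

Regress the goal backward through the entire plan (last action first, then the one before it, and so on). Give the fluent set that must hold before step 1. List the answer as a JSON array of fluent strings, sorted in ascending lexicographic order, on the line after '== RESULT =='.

Work backward from the goal:
  through step 3 (drop(b3,rmD,left)): drop {ball_in(b3,rmD), free(left)}, keep {robot_in(rmD)}, require {carry(b3,left), robot_in(rmD)}
    → {carry(b3,left), robot_in(rmD)}
  through step 2 (go(rmA,rmD)): drop {robot_in(rmD)}, keep {carry(b3,left)}, require {robot_in(rmA)}
    → {carry(b3,left), robot_in(rmA)}
  through step 1 (pick(b3,rmA,left)): drop {carry(b3,left)}, keep {robot_in(rmA)}, require {ball_in(b3,rmA), free(left), robot_in(rmA)}
    → {ball_in(b3,rmA), free(left), robot_in(rmA)}

== RESULT ==
["ball_in(b3,rmA)", "free(left)", "robot_in(rmA)"]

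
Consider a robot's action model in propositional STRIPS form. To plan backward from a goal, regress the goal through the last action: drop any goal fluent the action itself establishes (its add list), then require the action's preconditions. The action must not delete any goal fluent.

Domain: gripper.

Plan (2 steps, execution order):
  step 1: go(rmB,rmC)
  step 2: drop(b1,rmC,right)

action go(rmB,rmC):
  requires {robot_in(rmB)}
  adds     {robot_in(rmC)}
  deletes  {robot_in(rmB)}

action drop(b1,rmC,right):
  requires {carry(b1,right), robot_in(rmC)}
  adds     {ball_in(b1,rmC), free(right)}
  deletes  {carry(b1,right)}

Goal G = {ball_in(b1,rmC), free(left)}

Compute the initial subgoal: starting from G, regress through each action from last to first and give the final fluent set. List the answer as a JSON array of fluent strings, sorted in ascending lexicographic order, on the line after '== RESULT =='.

Work backward from the goal:
  through step 2 (drop(b1,rmC,right)): drop {ball_in(b1,rmC)}, keep {free(left)}, require {carry(b1,right), robot_in(rmC)}
    → {carry(b1,right), free(left), robot_in(rmC)}
  through step 1 (go(rmB,rmC)): drop {robot_in(rmC)}, keep {carry(b1,right), free(left)}, require {robot_in(rmB)}
    → {carry(b1,right), free(left), robot_in(rmB)}

== RESULT ==
["carry(b1,right)", "free(left)", "robot_in(rmB)"]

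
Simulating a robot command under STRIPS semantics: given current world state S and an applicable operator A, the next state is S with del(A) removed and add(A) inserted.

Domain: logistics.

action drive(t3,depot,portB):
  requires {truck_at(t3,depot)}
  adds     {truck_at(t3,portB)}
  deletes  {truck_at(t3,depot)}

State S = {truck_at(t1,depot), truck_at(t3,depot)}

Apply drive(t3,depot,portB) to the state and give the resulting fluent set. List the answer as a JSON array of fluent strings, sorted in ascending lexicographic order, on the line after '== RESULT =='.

Progress:
  pre ⊆ S: {truck_at(t3,depot)} ⊆ S  — applicable
  S \ del = {truck_at(t1,depot)}
  ∪ add   = {truck_at(t1,depot), truck_at(t3,portB)}

== RESULT ==
["truck_at(t1,depot)", "truck_at(t3,portB)"]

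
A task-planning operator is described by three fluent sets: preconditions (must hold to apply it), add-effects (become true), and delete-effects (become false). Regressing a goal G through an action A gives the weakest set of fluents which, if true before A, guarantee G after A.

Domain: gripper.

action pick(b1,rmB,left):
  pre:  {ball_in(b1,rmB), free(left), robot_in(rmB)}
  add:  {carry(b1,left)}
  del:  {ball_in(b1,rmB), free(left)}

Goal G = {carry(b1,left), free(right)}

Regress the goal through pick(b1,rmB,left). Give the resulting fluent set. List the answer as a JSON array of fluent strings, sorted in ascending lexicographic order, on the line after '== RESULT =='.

Compute (G \ add) ∪ pre:
  G ∩ del = {}  (empty — regression defined)
  G \ add = {carry(b1,left), free(right)} \ {carry(b1,left)} = {free(right)}
  ∪ pre   = {free(right)} ∪ {ball_in(b1,rmB), free(left), robot_in(rmB)}
          = {ball_in(b1,rmB), free(left), free(right), robot_in(rmB)}

== RESULT ==
["ball_in(b1,rmB)", "free(left)", "free(right)", "robot_in(rmB)"]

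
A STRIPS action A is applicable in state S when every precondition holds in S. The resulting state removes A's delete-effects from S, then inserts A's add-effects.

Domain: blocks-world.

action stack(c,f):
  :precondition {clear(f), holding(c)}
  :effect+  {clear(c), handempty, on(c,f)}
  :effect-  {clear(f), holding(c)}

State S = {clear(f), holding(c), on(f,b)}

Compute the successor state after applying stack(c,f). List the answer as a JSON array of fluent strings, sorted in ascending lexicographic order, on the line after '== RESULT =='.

Compute (S \ del) ∪ add:
  pre ⊆ S: {clear(f), holding(c)} ⊆ S  — applicable
  S \ del = {on(f,b)}
  ∪ add   = {clear(c), handempty, on(c,f), on(f,b)}

== RESULT ==
["clear(c)", "handempty", "on(c,f)", "on(f,b)"]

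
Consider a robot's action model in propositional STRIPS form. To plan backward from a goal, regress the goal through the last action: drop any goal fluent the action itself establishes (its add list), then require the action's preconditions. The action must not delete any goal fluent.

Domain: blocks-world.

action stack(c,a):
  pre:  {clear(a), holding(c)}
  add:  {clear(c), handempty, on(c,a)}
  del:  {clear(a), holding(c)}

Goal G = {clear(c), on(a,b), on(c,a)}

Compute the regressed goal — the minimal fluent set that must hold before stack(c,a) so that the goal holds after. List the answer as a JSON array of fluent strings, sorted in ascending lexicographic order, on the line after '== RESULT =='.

Compute (G \ add) ∪ pre:
  G ∩ del = {}  (empty — regression defined)
  G \ add = {clear(c), on(a,b), on(c,a)} \ {clear(c), handempty, on(c,a)} = {on(a,b)}
  ∪ pre   = {on(a,b)} ∪ {clear(a), holding(c)}
          = {clear(a), holding(c), on(a,b)}

== RESULT ==
["clear(a)", "holding(c)", "on(a,b)"]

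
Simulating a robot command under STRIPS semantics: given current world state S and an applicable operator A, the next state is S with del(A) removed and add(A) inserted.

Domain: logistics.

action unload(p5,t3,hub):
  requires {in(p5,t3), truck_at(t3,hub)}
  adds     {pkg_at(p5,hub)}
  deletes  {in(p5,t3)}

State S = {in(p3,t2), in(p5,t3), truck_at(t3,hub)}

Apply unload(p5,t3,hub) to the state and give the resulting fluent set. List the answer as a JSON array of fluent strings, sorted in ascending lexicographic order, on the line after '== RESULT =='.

Compute (S \ del) ∪ add:
  pre ⊆ S: {in(p5,t3), truck_at(t3,hub)} ⊆ S  — applicable
  S \ del = {in(p3,t2), truck_at(t3,hub)}
  ∪ add   = {in(p3,t2), pkg_at(p5,hub), truck_at(t3,hub)}

== RESULT ==
["in(p3,t2)", "pkg_at(p5,hub)", "truck_at(t3,hub)"]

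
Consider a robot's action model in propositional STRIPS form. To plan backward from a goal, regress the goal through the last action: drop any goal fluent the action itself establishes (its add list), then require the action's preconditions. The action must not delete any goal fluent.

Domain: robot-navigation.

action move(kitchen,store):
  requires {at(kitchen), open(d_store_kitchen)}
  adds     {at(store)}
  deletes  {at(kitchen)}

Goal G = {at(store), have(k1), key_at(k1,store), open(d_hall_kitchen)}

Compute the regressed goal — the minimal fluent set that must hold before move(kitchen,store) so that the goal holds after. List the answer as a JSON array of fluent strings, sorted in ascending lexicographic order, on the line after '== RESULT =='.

Compute (G \ add) ∪ pre:
  G ∩ del = {}  (empty — regression defined)
  G \ add = {at(store), have(k1), key_at(k1,store), open(d_hall_kitchen)} \ {at(store)} = {have(k1), key_at(k1,store), open(d_hall_kitchen)}
  ∪ pre   = {have(k1), key_at(k1,store), open(d_hall_kitchen)} ∪ {at(kitchen), open(d_store_kitchen)}
          = {at(kitchen), have(k1), key_at(k1,store), open(d_hall_kitchen), open(d_store_kitchen)}

== RESULT ==
["at(kitchen)", "have(k1)", "key_at(k1,store)", "open(d_hall_kitchen)", "open(d_store_kitchen)"]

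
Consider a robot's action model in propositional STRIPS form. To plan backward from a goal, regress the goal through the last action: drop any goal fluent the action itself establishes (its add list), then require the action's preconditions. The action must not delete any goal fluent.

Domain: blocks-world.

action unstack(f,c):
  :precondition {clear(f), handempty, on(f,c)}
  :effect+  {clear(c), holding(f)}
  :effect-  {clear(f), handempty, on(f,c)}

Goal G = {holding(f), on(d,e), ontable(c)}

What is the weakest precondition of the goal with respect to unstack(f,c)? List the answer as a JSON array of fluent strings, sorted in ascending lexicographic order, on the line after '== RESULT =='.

Compute (G \ add) ∪ pre:
  G ∩ del = {}  (empty — regression defined)
  G \ add = {holding(f), on(d,e), ontable(c)} \ {clear(c), holding(f)} = {on(d,e), ontable(c)}
  ∪ pre   = {on(d,e), ontable(c)} ∪ {clear(f), handempty, on(f,c)}
          = {clear(f), handempty, on(d,e), on(f,c), ontable(c)}

== RESULT ==
["clear(f)", "handempty", "on(d,e)", "on(f,c)", "ontable(c)"]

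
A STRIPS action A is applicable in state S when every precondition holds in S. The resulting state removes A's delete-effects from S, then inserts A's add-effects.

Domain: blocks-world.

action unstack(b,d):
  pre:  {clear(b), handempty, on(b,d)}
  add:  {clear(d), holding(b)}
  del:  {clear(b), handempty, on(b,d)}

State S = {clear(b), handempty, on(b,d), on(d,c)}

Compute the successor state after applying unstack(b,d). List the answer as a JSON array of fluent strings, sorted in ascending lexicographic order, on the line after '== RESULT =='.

Compute (S \ del) ∪ add:
  pre ⊆ S: {clear(b), handempty, on(b,d)} ⊆ S  — applicable
  S \ del = {on(d,c)}
  ∪ add   = {clear(d), holding(b), on(d,c)}

== RESULT ==
["clear(d)", "holding(b)", "on(d,c)"]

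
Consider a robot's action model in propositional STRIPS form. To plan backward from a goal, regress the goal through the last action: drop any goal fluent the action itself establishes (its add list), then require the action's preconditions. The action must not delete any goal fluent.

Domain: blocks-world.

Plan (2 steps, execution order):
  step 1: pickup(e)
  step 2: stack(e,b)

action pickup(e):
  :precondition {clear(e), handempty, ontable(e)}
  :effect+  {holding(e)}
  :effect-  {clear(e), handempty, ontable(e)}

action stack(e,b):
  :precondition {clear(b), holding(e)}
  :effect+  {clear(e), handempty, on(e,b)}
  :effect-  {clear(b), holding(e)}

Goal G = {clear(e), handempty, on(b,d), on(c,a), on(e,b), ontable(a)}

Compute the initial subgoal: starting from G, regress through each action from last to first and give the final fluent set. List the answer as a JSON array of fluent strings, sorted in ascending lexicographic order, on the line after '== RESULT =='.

Work backward from the goal:
  through step 2 (stack(e,b)): drop {clear(e), handempty, on(e,b)}, keep {on(b,d), on(c,a), ontable(a)}, require {clear(b), holding(e)}
    → {clear(b), holding(e), on(b,d), on(c,a), ontable(a)}
  through step 1 (pickup(e)): drop {holding(e)}, keep {clear(b), on(b,d), on(c,a), ontable(a)}, require {clear(e), handempty, ontable(e)}
    → {clear(b), clear(e), handempty, on(b,d), on(c,a), ontable(a), ontable(e)}

== RESULT ==
["clear(b)", "clear(e)", "handempty", "on(b,d)", "on(c,a)", "ontable(a)", "ontable(e)"]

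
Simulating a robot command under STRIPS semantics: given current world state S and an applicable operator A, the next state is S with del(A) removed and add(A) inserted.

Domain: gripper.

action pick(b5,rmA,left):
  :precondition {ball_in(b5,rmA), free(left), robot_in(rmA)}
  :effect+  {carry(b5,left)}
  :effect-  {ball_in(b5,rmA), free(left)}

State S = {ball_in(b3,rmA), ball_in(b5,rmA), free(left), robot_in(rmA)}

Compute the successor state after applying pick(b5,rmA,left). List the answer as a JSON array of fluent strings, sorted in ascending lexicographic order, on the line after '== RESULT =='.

Progress:
  pre ⊆ S: {ball_in(b5,rmA), free(left), robot_in(rmA)} ⊆ S  — applicable
  S \ del = {ball_in(b3,rmA), robot_in(rmA)}
  ∪ add   = {ball_in(b3,rmA), carry(b5,left), robot_in(rmA)}

== RESULT ==
["ball_in(b3,rmA)", "carry(b5,left)", "robot_in(rmA)"]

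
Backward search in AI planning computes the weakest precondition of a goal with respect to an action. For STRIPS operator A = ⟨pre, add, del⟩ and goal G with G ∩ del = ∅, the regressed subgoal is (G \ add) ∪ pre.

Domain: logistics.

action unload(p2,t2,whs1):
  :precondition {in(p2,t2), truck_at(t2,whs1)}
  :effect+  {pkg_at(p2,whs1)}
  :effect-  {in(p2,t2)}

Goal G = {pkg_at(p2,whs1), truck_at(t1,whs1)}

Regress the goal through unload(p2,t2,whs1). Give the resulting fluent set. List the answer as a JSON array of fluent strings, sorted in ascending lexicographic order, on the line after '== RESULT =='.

Compute (G \ add) ∪ pre:
  G ∩ del = {}  (empty — regression defined)
  G \ add = {pkg_at(p2,whs1), truck_at(t1,whs1)} \ {pkg_at(p2,whs1)} = {truck_at(t1,whs1)}
  ∪ pre   = {truck_at(t1,whs1)} ∪ {in(p2,t2), truck_at(t2,whs1)}
          = {in(p2,t2), truck_at(t1,whs1), truck_at(t2,whs1)}

== RESULT ==
["in(p2,t2)", "truck_at(t1,whs1)", "truck_at(t2,whs1)"]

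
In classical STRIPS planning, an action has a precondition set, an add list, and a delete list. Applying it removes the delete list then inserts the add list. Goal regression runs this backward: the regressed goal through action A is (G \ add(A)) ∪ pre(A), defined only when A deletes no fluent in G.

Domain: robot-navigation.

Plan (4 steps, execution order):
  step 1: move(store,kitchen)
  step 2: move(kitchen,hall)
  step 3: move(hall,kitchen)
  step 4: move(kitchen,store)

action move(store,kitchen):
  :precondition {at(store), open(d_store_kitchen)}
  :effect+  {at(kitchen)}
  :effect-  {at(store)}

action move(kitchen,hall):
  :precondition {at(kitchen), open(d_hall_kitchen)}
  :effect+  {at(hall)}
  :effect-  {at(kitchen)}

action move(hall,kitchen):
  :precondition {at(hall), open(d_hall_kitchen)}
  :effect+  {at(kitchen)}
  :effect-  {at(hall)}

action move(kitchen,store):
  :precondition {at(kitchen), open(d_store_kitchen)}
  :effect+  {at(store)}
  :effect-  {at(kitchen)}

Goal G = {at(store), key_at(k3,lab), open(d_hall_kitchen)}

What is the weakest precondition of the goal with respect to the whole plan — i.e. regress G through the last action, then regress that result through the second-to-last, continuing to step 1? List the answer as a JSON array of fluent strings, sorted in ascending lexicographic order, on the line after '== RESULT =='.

Work backward from the goal:
  through step 4 (move(kitchen,store)): drop {at(store)}, keep {key_at(k3,lab), open(d_hall_kitchen)}, require {at(kitchen), open(d_store_kitchen)}
    → {at(kitchen), key_at(k3,lab), open(d_hall_kitchen), open(d_store_kitchen)}
  through step 3 (move(hall,kitchen)): drop {at(kitchen)}, keep {key_at(k3,lab), open(d_hall_kitchen), open(d_store_kitchen)}, require {at(hall), open(d_hall_kitchen)}
    → {at(hall), key_at(k3,lab), open(d_hall_kitchen), open(d_store_kitchen)}
  through step 2 (move(kitchen,hall)): drop {at(hall)}, keep {key_at(k3,lab), open(d_hall_kitchen), open(d_store_kitchen)}, require {at(kitchen), open(d_hall_kitchen)}
    → {at(kitchen), key_at(k3,lab), open(d_hall_kitchen), open(d_store_kitchen)}
  through step 1 (move(store,kitchen)): drop {at(kitchen)}, keep {key_at(k3,lab), open(d_hall_kitchen), open(d_store_kitchen)}, require {at(store), open(d_store_kitchen)}
    → {at(store), key_at(k3,lab), open(d_hall_kitchen), open(d_store_kitchen)}

== RESULT ==
["at(store)", "key_at(k3,lab)", "open(d_hall_kitchen)", "open(d_store_kitchen)"]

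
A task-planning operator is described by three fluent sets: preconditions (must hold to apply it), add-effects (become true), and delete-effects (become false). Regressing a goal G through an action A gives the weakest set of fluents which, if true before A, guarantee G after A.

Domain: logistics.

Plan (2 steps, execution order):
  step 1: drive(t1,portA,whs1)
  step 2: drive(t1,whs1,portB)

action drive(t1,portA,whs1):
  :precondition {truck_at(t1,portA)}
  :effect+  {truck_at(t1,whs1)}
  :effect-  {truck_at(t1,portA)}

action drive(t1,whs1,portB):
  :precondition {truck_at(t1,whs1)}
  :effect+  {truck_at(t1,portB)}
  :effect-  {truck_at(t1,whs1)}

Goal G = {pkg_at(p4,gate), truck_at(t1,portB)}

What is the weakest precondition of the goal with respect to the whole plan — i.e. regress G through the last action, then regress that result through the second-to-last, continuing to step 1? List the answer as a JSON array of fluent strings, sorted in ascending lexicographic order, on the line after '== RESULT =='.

Regress step by step:
  through step 2 (drive(t1,whs1,portB)): drop {truck_at(t1,portB)}, keep {pkg_at(p4,gate)}, require {truck_at(t1,whs1)}
    → {pkg_at(p4,gate), truck_at(t1,whs1)}
  through step 1 (drive(t1,portA,whs1)): drop {truck_at(t1,whs1)}, keep {pkg_at(p4,gate)}, require {truck_at(t1,portA)}
    → {pkg_at(p4,gate), truck_at(t1,portA)}

== RESULT ==
["pkg_at(p4,gate)", "truck_at(t1,portA)"]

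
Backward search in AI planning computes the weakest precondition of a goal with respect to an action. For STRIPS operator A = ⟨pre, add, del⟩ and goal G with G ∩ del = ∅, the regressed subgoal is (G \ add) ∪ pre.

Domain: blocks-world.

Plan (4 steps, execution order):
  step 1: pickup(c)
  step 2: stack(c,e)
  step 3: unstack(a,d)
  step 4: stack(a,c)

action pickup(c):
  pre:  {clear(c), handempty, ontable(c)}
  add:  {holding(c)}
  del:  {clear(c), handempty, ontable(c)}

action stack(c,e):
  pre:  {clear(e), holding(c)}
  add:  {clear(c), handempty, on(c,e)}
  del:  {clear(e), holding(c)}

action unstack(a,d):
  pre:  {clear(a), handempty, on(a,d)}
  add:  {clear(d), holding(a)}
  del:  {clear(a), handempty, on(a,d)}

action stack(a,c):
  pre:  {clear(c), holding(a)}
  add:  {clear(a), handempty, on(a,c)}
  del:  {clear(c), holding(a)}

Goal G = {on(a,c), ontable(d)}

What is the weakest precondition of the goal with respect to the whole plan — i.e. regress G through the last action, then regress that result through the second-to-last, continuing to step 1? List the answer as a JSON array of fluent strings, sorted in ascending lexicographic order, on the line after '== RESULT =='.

Work backward from the goal:
  through step 4 (stack(a,c)): drop {on(a,c)}, keep {ontable(d)}, require {clear(c), holding(a)}
    → {clear(c), holding(a), ontable(d)}
  through step 3 (unstack(a,d)): drop {holding(a)}, keep {clear(c), ontable(d)}, require {clear(a), handempty, on(a,d)}
    → {clear(a), clear(c), handempty, on(a,d), ontable(d)}
  through step 2 (stack(c,e)): drop {clear(c), handempty}, keep {clear(a), on(a,d), ontable(d)}, require {clear(e), holding(c)}
    → {clear(a), clear(e), holding(c), on(a,d), ontable(d)}
  through step 1 (pickup(c)): drop {holding(c)}, keep {clear(a), clear(e), on(a,d), ontable(d)}, require {clear(c), handempty, ontable(c)}
    → {clear(a), clear(c), clear(e), handempty, on(a,d), ontable(c), ontable(d)}

== RESULT ==
["clear(a)", "clear(c)", "clear(e)", "handempty", "on(a,d)", "ontable(c)", "ontable(d)"]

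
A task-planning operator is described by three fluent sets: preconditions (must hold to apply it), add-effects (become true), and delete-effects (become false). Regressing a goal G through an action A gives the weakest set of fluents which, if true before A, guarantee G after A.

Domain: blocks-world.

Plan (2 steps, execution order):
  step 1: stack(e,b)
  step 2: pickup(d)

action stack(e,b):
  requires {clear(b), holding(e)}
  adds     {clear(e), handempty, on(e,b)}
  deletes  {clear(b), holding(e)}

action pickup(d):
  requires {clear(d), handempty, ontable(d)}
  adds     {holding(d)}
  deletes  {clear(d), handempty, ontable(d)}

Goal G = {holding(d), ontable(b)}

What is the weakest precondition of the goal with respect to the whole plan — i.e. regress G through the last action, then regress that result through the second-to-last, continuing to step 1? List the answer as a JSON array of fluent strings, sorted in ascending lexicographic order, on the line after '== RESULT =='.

Regress step by step:
  through step 2 (pickup(d)): drop {holding(d)}, keep {ontable(b)}, require {clear(d), handempty, ontable(d)}
    → {clear(d), handempty, ontable(b), ontable(d)}
  through step 1 (stack(e,b)): drop {handempty}, keep {clear(d), ontable(b), ontable(d)}, require {clear(b), holding(e)}
    → {clear(b), clear(d), holding(e), ontable(b), ontable(d)}

== RESULT ==
["clear(b)", "clear(d)", "holding(e)", "ontable(b)", "ontable(d)"]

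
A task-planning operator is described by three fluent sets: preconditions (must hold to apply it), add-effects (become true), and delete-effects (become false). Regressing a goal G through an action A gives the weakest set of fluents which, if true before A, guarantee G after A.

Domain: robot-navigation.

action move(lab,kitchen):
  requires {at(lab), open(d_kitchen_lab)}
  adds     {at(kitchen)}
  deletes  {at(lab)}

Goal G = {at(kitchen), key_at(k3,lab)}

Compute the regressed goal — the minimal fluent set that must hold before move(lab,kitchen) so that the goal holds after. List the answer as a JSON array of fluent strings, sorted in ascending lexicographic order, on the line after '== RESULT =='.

Regress:
  G ∩ del = {}  (empty — regression defined)
  G \ add = {at(kitchen), key_at(k3,lab)} \ {at(kitchen)} = {key_at(k3,lab)}
  ∪ pre   = {key_at(k3,lab)} ∪ {at(lab), open(d_kitchen_lab)}
          = {at(lab), key_at(k3,lab), open(d_kitchen_lab)}

== RESULT ==
["at(lab)", "key_at(k3,lab)", "open(d_kitchen_lab)"]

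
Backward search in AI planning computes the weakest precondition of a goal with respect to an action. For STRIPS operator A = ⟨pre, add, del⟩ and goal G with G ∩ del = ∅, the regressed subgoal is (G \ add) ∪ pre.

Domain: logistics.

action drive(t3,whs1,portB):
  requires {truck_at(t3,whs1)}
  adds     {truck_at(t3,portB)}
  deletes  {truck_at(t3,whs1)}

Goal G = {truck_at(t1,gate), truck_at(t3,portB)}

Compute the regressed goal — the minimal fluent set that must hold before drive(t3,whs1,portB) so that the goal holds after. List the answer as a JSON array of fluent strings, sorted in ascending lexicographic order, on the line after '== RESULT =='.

Compute (G \ add) ∪ pre:
  G ∩ del = {}  (empty — regression defined)
  G \ add = {truck_at(t1,gate), truck_at(t3,portB)} \ {truck_at(t3,portB)} = {truck_at(t1,gate)}
  ∪ pre   = {truck_at(t1,gate)} ∪ {truck_at(t3,whs1)}
          = {truck_at(t1,gate), truck_at(t3,whs1)}

== RESULT ==
["truck_at(t1,gate)", "truck_at(t3,whs1)"]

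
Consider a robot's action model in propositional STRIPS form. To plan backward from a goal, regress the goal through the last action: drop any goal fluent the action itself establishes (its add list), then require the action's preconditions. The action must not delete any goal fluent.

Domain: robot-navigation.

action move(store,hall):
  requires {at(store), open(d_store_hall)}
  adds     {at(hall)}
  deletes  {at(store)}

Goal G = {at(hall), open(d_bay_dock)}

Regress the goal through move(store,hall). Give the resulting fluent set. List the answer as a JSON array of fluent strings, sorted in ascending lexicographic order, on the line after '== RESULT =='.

Regress:
  G ∩ del = {}  (empty — regression defined)
  G \ add = {at(hall), open(d_bay_dock)} \ {at(hall)} = {open(d_bay_dock)}
  ∪ pre   = {open(d_bay_dock)} ∪ {at(store), open(d_store_hall)}
          = {at(store), open(d_bay_dock), open(d_store_hall)}

== RESULT ==
["at(store)", "open(d_bay_dock)", "open(d_store_hall)"]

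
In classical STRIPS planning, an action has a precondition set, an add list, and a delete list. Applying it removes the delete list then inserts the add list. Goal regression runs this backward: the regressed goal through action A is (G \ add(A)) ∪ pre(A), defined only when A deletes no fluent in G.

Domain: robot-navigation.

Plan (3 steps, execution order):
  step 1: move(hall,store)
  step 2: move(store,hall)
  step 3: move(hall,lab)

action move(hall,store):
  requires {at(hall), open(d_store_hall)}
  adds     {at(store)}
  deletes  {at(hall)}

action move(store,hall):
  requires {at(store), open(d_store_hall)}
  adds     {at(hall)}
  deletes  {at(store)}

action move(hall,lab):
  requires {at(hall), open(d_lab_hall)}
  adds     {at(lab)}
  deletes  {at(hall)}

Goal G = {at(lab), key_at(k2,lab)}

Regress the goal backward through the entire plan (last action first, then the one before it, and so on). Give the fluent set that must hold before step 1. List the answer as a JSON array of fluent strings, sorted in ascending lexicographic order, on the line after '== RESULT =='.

Regress step by step:
  through step 3 (move(hall,lab)): drop {at(lab)}, keep {key_at(k2,lab)}, require {at(hall), open(d_lab_hall)}
    → {at(hall), key_at(k2,lab), open(d_lab_hall)}
  through step 2 (move(store,hall)): drop {at(hall)}, keep {key_at(k2,lab), open(d_lab_hall)}, require {at(store), open(d_store_hall)}
    → {at(store), key_at(k2,lab), open(d_lab_hall), open(d_store_hall)}
  through step 1 (move(hall,store)): drop {at(store)}, keep {key_at(k2,lab), open(d_lab_hall), open(d_store_hall)}, require {at(hall), open(d_store_hall)}
    → {at(hall), key_at(k2,lab), open(d_lab_hall), open(d_store_hall)}

== RESULT ==
["at(hall)", "key_at(k2,lab)", "open(d_lab_hall)", "open(d_store_hall)"]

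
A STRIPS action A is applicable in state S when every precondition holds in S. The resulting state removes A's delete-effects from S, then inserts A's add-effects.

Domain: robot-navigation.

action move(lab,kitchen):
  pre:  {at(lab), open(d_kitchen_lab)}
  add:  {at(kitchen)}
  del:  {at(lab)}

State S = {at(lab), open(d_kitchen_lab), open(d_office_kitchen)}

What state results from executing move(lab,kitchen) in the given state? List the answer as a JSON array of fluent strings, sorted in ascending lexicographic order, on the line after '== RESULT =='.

Progress:
  pre ⊆ S: {at(lab), open(d_kitchen_lab)} ⊆ S  — applicable
  S \ del = {open(d_kitchen_lab), open(d_office_kitchen)}
  ∪ add   = {at(kitchen), open(d_kitchen_lab), open(d_office_kitchen)}

== RESULT ==
["at(kitchen)", "open(d_kitchen_lab)", "open(d_office_kitchen)"]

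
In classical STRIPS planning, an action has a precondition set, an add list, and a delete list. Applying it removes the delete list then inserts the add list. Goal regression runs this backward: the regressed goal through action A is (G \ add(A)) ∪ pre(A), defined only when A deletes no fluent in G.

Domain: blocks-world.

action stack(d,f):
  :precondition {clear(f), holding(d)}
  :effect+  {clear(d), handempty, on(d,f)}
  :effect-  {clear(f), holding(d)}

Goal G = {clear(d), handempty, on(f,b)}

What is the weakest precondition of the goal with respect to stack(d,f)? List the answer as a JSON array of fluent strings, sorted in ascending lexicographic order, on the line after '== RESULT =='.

Compute (G \ add) ∪ pre:
  G ∩ del = {}  (empty — regression defined)
  G \ add = {clear(d), handempty, on(f,b)} \ {clear(d), handempty, on(d,f)} = {on(f,b)}
  ∪ pre   = {on(f,b)} ∪ {clear(f), holding(d)}
          = {clear(f), holding(d), on(f,b)}

== RESULT ==
["clear(f)", "holding(d)", "on(f,b)"]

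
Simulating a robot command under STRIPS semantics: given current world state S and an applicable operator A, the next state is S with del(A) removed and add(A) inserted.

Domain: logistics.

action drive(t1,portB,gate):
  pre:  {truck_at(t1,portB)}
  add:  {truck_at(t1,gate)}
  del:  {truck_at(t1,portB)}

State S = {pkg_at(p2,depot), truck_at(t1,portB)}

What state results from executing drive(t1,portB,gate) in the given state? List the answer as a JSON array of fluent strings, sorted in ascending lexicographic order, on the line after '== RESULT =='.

Compute (S \ del) ∪ add:
  pre ⊆ S: {truck_at(t1,portB)} ⊆ S  — applicable
  S \ del = {pkg_at(p2,depot)}
  ∪ add   = {pkg_at(p2,depot), truck_at(t1,gate)}

== RESULT ==
["pkg_at(p2,depot)", "truck_at(t1,gate)"]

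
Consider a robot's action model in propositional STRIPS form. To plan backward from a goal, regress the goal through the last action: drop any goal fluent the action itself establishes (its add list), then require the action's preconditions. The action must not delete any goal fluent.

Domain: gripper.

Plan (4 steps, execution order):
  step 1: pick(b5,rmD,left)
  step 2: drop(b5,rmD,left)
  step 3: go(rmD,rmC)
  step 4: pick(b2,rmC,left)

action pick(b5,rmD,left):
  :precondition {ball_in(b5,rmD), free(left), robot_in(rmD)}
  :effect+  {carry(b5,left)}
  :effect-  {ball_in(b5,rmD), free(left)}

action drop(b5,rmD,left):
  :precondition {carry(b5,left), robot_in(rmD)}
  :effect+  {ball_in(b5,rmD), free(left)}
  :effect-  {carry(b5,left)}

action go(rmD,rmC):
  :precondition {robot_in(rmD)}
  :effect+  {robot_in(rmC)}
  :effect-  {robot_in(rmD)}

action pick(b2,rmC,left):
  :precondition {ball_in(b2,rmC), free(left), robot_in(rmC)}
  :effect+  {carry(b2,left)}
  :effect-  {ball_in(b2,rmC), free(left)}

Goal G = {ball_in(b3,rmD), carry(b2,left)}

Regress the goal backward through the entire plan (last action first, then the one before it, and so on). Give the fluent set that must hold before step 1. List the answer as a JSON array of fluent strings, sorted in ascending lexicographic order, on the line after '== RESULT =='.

Regress step by step:
  through step 4 (pick(b2,rmC,left)): drop {carry(b2,left)}, keep {ball_in(b3,rmD)}, require {ball_in(b2,rmC), free(left), robot_in(rmC)}
    → {ball_in(b2,rmC), ball_in(b3,rmD), free(left), robot_in(rmC)}
  through step 3 (go(rmD,rmC)): drop {robot_in(rmC)}, keep {ball_in(b2,rmC), ball_in(b3,rmD), free(left)}, require {robot_in(rmD)}
    → {ball_in(b2,rmC), ball_in(b3,rmD), free(left), robot_in(rmD)}
  through step 2 (drop(b5,rmD,left)): drop {free(left)}, keep {ball_in(b2,rmC), ball_in(b3,rmD), robot_in(rmD)}, require {carry(b5,left), robot_in(rmD)}
    → {ball_in(b2,rmC), ball_in(b3,rmD), carry(b5,left), robot_in(rmD)}
  through step 1 (pick(b5,rmD,left)): drop {carry(b5,left)}, keep {ball_in(b2,rmC), ball_in(b3,rmD), robot_in(rmD)}, require {ball_in(b5,rmD), free(left), robot_in(rmD)}
    → {ball_in(b2,rmC), ball_in(b3,rmD), ball_in(b5,rmD), free(left), robot_in(rmD)}

== RESULT ==
["ball_in(b2,rmC)", "ball_in(b3,rmD)", "ball_in(b5,rmD)", "free(left)", "robot_in(rmD)"]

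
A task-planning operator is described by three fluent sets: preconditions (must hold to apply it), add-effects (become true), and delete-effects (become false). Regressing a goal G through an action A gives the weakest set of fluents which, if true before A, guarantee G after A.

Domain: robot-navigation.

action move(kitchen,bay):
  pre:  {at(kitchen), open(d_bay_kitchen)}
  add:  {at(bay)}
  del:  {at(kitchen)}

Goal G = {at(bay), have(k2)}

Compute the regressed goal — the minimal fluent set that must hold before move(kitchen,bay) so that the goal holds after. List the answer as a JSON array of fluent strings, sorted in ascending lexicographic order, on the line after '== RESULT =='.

Compute (G \ add) ∪ pre:
  G ∩ del = {}  (empty — regression defined)
  G \ add = {at(bay), have(k2)} \ {at(bay)} = {have(k2)}
  ∪ pre   = {have(k2)} ∪ {at(kitchen), open(d_bay_kitchen)}
          = {at(kitchen), have(k2), open(d_bay_kitchen)}

== RESULT ==
["at(kitchen)", "have(k2)", "open(d_bay_kitchen)"]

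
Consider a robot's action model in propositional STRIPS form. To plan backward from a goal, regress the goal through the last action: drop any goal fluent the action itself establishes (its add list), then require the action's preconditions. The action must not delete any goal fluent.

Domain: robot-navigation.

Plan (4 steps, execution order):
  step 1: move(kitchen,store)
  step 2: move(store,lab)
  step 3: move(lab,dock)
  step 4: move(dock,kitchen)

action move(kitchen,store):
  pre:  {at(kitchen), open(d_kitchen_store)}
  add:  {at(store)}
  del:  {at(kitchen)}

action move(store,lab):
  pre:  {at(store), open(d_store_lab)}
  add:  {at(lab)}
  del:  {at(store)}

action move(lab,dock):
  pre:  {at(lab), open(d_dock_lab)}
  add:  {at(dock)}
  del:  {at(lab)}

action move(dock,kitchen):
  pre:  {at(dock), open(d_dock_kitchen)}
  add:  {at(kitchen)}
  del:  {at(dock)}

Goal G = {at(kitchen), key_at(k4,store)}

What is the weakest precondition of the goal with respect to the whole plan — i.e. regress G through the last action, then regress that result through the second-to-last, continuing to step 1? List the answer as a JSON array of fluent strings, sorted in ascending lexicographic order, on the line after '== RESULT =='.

Regress step by step:
  through step 4 (move(dock,kitchen)): drop {at(kitchen)}, keep {key_at(k4,store)}, require {at(dock), open(d_dock_kitchen)}
    → {at(dock), key_at(k4,store), open(d_dock_kitchen)}
  through step 3 (move(lab,dock)): drop {at(dock)}, keep {key_at(k4,store), open(d_dock_kitchen)}, require {at(lab), open(d_dock_lab)}
    → {at(lab), key_at(k4,store), open(d_dock_kitchen), open(d_dock_lab)}
  through step 2 (move(store,lab)): drop {at(lab)}, keep {key_at(k4,store), open(d_dock_kitchen), open(d_dock_lab)}, require {at(store), open(d_store_lab)}
    → {at(store), key_at(k4,store), open(d_dock_kitchen), open(d_dock_lab), open(d_store_lab)}
  through step 1 (move(kitchen,store)): drop {at(store)}, keep {key_at(k4,store), open(d_dock_kitchen), open(d_dock_lab), open(d_store_lab)}, require {at(kitchen), open(d_kitchen_store)}
    → {at(kitchen), key_at(k4,store), open(d_dock_kitchen), open(d_dock_lab), open(d_kitchen_store), open(d_store_lab)}

== RESULT ==
["at(kitchen)", "key_at(k4,store)", "open(d_dock_kitchen)", "open(d_dock_lab)", "open(d_kitchen_store)", "open(d_store_lab)"]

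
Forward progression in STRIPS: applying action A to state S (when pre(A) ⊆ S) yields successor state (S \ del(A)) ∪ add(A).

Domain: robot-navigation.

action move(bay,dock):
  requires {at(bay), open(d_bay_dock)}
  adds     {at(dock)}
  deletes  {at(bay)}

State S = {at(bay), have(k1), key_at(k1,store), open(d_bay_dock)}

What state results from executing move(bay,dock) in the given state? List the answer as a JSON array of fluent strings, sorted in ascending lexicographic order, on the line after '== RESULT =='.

Progress:
  pre ⊆ S: {at(bay), open(d_bay_dock)} ⊆ S  — applicable
  S \ del = {have(k1), key_at(k1,store), open(d_bay_dock)}
  ∪ add   = {at(dock), have(k1), key_at(k1,store), open(d_bay_dock)}

== RESULT ==
["at(dock)", "have(k1)", "key_at(k1,store)", "open(d_bay_dock)"]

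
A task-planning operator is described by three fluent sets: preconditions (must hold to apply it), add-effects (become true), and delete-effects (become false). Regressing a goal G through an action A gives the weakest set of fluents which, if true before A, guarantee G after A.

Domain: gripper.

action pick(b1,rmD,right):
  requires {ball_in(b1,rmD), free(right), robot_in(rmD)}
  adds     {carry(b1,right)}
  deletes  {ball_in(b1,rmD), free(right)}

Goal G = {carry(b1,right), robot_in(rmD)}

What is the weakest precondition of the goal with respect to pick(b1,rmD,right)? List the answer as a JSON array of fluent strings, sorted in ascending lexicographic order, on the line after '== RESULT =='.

Compute (G \ add) ∪ pre:
  G ∩ del = {}  (empty — regression defined)
  G \ add = {carry(b1,right), robot_in(rmD)} \ {carry(b1,right)} = {robot_in(rmD)}
  ∪ pre   = {robot_in(rmD)} ∪ {ball_in(b1,rmD), free(right), robot_in(rmD)}
          = {ball_in(b1,rmD), free(right), robot_in(rmD)}

== RESULT ==
["ball_in(b1,rmD)", "free(right)", "robot_in(rmD)"]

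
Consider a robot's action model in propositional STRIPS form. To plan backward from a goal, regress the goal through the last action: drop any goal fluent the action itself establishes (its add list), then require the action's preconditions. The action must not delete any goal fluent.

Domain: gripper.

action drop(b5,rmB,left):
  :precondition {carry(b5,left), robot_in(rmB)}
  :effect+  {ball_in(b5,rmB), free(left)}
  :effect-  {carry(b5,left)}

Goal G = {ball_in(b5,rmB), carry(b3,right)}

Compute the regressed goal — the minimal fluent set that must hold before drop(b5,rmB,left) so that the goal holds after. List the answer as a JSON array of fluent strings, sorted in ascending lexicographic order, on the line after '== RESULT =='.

Compute (G \ add) ∪ pre:
  G ∩ del = {}  (empty — regression defined)
  G \ add = {ball_in(b5,rmB), carry(b3,right)} \ {ball_in(b5,rmB), free(left)} = {carry(b3,right)}
  ∪ pre   = {carry(b3,right)} ∪ {carry(b5,left), robot_in(rmB)}
          = {carry(b3,right), carry(b5,left), robot_in(rmB)}

== RESULT ==
["carry(b3,right)", "carry(b5,left)", "robot_in(rmB)"]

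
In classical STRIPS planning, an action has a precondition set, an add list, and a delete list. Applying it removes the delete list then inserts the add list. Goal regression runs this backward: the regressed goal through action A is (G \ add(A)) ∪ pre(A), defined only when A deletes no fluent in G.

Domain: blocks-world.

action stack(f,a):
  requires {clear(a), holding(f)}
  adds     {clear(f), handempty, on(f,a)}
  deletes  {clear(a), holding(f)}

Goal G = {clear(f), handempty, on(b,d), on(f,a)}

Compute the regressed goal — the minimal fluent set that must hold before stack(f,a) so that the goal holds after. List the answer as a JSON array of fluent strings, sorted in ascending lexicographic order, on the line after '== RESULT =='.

Compute (G \ add) ∪ pre:
  G ∩ del = {}  (empty — regression defined)
  G \ add = {clear(f), handempty, on(b,d), on(f,a)} \ {clear(f), handempty, on(f,a)} = {on(b,d)}
  ∪ pre   = {on(b,d)} ∪ {clear(a), holding(f)}
          = {clear(a), holding(f), on(b,d)}

== RESULT ==
["clear(a)", "holding(f)", "on(b,d)"]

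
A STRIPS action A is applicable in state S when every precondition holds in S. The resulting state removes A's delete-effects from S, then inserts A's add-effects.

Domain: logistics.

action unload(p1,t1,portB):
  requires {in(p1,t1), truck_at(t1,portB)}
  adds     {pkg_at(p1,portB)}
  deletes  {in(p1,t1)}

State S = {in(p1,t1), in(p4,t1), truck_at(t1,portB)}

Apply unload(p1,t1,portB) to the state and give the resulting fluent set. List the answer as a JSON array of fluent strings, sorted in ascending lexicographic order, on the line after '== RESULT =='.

Progress:
  pre ⊆ S: {in(p1,t1), truck_at(t1,portB)} ⊆ S  — applicable
  S \ del = {in(p4,t1), truck_at(t1,portB)}
  ∪ add   = {in(p4,t1), pkg_at(p1,portB), truck_at(t1,portB)}

== RESULT ==
["in(p4,t1)", "pkg_at(p1,portB)", "truck_at(t1,portB)"]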